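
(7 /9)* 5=3.89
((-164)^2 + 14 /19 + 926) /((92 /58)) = 333268 /19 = 17540.42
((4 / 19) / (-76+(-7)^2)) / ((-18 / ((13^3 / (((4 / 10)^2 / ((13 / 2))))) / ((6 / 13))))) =9282325 / 110808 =83.77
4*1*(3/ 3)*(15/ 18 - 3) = -8.67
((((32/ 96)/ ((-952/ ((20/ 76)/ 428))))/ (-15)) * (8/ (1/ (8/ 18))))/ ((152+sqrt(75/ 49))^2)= 7925197/ 3587403981841457481 - 3920 * sqrt(3)/ 188810735886392499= 0.00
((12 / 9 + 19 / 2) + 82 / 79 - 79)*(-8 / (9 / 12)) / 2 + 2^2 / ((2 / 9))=267350 / 711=376.02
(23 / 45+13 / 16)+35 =26153 / 720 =36.32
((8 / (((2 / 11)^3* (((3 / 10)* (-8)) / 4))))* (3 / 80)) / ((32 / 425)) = -565675 / 512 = -1104.83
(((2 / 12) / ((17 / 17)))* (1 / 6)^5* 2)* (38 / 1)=19 / 11664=0.00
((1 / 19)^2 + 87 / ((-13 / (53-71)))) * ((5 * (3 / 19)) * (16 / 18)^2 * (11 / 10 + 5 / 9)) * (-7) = -18868754464 / 21667581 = -870.83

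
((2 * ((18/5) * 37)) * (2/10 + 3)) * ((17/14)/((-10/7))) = -90576/125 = -724.61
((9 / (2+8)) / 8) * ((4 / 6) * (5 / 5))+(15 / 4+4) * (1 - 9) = -2477 / 40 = -61.92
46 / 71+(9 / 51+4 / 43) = 47613 / 51901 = 0.92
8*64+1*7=519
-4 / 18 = -2 / 9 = -0.22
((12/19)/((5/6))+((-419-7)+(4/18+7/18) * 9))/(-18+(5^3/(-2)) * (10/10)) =5.21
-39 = -39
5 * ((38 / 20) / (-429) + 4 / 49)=16229 / 42042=0.39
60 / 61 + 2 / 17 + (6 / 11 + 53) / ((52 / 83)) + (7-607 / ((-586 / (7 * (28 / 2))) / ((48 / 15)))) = 418.41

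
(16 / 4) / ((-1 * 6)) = -2 / 3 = -0.67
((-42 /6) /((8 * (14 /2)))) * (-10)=1.25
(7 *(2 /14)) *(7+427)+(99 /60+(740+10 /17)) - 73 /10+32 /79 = 31408561 /26860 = 1169.34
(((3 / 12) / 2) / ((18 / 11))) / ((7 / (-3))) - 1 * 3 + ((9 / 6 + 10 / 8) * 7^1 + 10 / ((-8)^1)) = 14.97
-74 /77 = -0.96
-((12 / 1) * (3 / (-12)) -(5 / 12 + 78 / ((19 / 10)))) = 10139 / 228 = 44.47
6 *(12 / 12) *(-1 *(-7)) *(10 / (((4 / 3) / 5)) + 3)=1701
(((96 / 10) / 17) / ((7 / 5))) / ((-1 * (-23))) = 48 / 2737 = 0.02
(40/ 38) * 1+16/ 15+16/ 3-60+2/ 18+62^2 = 3241787/ 855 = 3791.56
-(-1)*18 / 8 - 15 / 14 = 33 / 28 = 1.18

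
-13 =-13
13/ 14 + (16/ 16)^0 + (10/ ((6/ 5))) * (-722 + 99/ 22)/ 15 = -24991/ 63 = -396.68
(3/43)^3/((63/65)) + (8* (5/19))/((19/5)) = 111380195/200914189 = 0.55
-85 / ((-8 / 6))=255 / 4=63.75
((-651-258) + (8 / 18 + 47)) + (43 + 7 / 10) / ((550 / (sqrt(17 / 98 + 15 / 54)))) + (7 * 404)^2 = 437 * sqrt(199) / 115500 + 71970502 / 9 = 7996722.50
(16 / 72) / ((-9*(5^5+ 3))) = -1 / 126684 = -0.00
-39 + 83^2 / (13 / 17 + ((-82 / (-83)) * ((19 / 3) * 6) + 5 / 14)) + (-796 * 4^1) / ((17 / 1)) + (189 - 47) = 1218969225 / 12984073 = 93.88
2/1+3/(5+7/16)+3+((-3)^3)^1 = -622/29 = -21.45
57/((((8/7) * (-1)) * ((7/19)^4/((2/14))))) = -7428297/19208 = -386.73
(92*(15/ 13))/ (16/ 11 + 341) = 15180/ 48971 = 0.31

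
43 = 43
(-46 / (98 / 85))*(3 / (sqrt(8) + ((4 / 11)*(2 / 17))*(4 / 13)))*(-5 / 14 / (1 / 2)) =-285156300 / 2027004119 + 173303741325*sqrt(2) / 8108016476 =30.09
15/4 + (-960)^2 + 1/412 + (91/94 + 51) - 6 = 4461706297/4841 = 921649.72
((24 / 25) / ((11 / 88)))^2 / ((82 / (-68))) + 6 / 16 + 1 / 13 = -129146729 / 2665000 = -48.46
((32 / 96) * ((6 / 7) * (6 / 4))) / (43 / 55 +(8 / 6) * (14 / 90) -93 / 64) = -285120 / 308623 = -0.92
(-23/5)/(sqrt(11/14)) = -23 * sqrt(154)/55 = -5.19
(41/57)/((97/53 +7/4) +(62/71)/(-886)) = 273389476/1360376535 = 0.20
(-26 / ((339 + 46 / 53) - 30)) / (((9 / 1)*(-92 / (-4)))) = -0.00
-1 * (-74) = 74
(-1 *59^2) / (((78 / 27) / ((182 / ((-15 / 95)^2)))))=-8796487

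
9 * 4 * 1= 36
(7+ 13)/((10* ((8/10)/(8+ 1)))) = 45/2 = 22.50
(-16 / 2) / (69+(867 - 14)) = -4 / 461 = -0.01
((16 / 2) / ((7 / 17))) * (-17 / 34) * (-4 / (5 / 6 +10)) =1632 / 455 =3.59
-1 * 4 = -4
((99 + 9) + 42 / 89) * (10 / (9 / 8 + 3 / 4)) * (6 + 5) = 6363.69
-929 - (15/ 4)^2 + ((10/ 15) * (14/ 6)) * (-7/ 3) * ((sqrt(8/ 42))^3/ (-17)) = -15089/ 16 + 16 * sqrt(21)/ 4131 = -943.04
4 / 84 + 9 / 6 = 65 / 42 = 1.55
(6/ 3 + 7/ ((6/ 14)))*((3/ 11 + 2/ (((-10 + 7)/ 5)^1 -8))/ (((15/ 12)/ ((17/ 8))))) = 323/ 258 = 1.25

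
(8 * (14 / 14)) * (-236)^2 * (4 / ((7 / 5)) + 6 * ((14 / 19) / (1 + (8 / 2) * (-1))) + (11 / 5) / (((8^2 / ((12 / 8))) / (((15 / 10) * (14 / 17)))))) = 7289523809 / 11305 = 644805.29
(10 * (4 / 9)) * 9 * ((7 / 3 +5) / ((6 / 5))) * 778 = 1711600 / 9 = 190177.78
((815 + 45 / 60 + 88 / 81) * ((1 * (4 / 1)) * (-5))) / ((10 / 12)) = -529310 / 27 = -19604.07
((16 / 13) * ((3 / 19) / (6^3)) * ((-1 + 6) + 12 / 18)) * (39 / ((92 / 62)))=527 / 3933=0.13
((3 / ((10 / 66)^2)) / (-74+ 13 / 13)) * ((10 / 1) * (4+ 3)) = -45738 / 365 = -125.31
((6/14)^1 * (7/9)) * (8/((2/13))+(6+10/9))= 532/27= 19.70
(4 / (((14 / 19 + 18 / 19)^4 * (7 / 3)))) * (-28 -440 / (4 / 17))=-371023887 / 917504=-404.38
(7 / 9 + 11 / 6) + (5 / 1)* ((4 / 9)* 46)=629 / 6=104.83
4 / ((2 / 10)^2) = 100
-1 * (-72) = 72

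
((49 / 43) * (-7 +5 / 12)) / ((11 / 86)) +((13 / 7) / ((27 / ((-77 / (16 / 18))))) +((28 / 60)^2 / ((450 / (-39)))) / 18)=-863524639 / 13365000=-64.61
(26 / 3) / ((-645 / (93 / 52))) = -31 / 1290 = -0.02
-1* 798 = -798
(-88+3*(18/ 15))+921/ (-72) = -11663/ 120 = -97.19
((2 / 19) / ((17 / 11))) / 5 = 0.01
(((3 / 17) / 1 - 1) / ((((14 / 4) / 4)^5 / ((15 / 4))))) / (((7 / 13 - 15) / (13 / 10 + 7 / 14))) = 1437696 / 1918399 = 0.75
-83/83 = -1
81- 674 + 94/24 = -7069/12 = -589.08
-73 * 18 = -1314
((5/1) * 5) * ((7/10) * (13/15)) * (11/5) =1001/30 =33.37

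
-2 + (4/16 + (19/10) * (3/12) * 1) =-51/40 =-1.28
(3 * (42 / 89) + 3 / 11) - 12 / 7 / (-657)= 1.69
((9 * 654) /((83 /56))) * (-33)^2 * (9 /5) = 3230566416 /415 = 7784497.39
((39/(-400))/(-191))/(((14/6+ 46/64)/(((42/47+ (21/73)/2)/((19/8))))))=6663384/91204300175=0.00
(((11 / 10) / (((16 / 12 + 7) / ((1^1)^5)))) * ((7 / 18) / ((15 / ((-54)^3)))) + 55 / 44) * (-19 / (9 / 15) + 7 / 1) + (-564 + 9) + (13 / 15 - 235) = 46771229 / 3750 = 12472.33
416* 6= 2496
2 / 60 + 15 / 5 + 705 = 708.03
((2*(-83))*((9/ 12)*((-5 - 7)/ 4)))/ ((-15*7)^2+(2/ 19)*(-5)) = 14193/ 418930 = 0.03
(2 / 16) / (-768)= -1 / 6144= -0.00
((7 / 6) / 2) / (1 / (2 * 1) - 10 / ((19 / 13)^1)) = -133 / 1446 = -0.09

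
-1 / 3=-0.33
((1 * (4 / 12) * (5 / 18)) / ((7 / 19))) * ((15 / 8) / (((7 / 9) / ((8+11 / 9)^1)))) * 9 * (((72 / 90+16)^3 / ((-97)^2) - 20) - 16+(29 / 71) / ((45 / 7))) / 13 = -3230313573701 / 23568415920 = -137.06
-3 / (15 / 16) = -16 / 5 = -3.20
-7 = -7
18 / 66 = 3 / 11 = 0.27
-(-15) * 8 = 120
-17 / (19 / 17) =-289 / 19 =-15.21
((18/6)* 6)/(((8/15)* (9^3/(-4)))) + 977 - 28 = 25618/27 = 948.81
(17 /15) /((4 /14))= 119 /30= 3.97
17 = 17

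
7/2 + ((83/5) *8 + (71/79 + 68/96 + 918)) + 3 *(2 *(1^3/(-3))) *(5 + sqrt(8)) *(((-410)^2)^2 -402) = -2678821379880401/9480 -113030438392 *sqrt(2) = -442425273859.04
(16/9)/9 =16/81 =0.20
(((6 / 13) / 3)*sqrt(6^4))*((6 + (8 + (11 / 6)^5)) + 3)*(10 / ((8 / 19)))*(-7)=-195006595 / 5616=-34723.40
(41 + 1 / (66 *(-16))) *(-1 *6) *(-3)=129885 / 176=737.98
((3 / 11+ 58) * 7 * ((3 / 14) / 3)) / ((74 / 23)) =9.06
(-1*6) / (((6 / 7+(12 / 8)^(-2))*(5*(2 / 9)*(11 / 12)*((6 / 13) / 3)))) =-66339 / 2255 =-29.42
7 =7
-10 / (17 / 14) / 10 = -14 / 17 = -0.82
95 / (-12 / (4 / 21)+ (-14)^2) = 5 / 7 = 0.71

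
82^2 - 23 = 6701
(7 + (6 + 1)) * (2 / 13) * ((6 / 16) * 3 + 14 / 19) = 1981 / 494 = 4.01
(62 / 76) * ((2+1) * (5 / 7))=465 / 266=1.75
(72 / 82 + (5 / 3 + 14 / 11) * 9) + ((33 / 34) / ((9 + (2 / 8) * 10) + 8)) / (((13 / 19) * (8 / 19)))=285114689 / 10365784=27.51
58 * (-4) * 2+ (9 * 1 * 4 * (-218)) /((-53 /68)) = 509072 /53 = 9605.13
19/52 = 0.37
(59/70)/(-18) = -59/1260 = -0.05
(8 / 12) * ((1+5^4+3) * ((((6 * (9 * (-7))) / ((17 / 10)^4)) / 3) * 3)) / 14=-6660000 / 4913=-1355.59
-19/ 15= -1.27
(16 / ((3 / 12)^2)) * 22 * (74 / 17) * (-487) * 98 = -19890669568 / 17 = -1170039386.35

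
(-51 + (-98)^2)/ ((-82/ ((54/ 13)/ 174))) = -2097/ 754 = -2.78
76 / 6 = 38 / 3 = 12.67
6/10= 3/5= 0.60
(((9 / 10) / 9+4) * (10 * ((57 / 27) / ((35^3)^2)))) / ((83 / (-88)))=-68552 / 1373184421875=-0.00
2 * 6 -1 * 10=2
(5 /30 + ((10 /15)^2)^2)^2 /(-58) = -3481 /1522152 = -0.00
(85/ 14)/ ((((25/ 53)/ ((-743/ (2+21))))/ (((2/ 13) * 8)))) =-5355544/ 10465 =-511.76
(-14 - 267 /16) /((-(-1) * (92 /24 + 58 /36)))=-4419 /784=-5.64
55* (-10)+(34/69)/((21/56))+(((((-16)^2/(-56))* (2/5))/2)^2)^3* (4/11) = -548.47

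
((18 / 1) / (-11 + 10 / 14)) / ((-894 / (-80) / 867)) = -20230 / 149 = -135.77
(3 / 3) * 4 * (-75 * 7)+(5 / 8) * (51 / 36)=-2099.11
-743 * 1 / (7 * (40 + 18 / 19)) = -14117 / 5446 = -2.59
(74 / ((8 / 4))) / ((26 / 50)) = 925 / 13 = 71.15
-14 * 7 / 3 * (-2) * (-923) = -180908 / 3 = -60302.67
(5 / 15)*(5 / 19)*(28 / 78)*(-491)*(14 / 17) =-481180 / 37791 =-12.73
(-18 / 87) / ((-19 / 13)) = 78 / 551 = 0.14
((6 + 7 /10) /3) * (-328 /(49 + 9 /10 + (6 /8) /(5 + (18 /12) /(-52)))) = -11361592 /776289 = -14.64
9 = 9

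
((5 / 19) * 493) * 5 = 12325 / 19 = 648.68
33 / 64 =0.52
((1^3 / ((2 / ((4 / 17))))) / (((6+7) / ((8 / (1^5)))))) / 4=4 / 221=0.02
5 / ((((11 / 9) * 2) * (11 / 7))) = 315 / 242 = 1.30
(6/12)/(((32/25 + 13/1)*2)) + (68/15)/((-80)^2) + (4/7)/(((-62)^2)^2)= 16014811661/879191992000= 0.02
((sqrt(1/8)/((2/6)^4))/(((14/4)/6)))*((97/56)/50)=23571*sqrt(2)/19600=1.70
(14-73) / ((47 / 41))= -2419 / 47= -51.47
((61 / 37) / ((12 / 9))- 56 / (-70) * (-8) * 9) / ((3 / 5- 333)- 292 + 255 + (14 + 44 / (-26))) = 180739 / 1145076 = 0.16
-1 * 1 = -1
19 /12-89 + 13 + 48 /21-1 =-6143 /84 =-73.13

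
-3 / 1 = -3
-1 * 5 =-5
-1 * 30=-30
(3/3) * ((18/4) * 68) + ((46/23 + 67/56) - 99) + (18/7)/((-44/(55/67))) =788477/3752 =210.15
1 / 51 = 0.02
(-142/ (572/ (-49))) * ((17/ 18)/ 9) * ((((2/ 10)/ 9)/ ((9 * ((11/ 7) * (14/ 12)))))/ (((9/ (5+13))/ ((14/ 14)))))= 59143/ 17200755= 0.00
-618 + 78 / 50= -15411 / 25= -616.44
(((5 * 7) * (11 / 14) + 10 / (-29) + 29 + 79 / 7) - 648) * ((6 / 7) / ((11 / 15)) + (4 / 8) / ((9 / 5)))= -157530845 / 187572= -839.84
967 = 967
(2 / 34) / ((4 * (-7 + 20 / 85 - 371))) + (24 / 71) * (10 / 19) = 324409 / 1823848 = 0.18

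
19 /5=3.80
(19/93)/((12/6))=19/186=0.10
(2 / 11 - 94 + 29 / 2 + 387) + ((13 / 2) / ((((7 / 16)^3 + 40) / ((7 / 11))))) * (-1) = 307.58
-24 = -24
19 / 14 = 1.36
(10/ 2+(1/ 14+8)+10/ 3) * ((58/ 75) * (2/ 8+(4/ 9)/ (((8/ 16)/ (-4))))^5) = -68116760683517/ 13604889600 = -5006.79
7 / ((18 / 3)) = 7 / 6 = 1.17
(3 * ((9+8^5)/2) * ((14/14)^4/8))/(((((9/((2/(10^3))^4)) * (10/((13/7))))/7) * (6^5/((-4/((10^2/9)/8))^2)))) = 426101/28125000000000000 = 0.00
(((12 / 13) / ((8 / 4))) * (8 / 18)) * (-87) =-232 / 13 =-17.85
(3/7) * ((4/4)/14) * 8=12/49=0.24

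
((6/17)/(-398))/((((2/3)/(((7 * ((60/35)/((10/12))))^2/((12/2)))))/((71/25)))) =-276048/2114375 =-0.13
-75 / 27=-25 / 9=-2.78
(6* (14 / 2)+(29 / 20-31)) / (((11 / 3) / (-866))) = -323451 / 110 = -2940.46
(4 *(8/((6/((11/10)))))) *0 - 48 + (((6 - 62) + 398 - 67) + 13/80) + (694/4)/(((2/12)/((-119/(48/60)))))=-12369727/80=-154621.59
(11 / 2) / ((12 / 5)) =55 / 24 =2.29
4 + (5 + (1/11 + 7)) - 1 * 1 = 166/11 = 15.09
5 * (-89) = -445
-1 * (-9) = 9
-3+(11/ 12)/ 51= -2.98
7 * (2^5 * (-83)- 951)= -25249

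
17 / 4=4.25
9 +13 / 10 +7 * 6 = 523 / 10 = 52.30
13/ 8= 1.62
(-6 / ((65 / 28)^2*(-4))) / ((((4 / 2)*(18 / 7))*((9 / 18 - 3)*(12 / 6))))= -686 / 63375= -0.01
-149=-149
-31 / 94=-0.33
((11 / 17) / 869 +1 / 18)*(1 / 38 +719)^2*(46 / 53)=25262.78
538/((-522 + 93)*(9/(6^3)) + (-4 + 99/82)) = -176464/6779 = -26.03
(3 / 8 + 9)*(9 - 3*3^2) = -675 / 4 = -168.75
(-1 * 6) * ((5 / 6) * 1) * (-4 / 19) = 20 / 19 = 1.05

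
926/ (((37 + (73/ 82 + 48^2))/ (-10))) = -151864/ 38407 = -3.95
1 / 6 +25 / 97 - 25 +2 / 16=-56921 / 2328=-24.45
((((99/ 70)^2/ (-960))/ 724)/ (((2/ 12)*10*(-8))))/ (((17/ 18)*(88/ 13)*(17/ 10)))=104247/ 5249312768000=0.00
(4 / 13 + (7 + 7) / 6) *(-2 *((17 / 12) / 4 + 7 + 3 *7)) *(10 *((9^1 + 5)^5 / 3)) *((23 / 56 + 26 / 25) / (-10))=38951152.53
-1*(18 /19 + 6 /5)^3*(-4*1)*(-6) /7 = -33.95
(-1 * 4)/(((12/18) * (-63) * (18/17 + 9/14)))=68/1215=0.06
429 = 429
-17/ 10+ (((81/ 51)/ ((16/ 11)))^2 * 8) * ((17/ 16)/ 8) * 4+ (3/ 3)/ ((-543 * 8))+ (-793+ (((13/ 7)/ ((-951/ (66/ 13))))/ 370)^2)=-1257859404649887435481/ 1592966962782182400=-789.63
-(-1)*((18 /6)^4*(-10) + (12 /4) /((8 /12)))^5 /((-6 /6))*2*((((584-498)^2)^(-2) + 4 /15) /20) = 791425926751305641332743 /87521305600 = 9042665912325.07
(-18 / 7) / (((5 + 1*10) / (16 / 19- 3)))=246 / 665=0.37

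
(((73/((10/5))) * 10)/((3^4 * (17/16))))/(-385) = -1168/106029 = -0.01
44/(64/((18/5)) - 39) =-396/191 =-2.07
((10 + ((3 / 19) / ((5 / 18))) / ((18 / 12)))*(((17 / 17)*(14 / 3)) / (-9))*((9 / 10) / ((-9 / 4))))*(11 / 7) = 43384 / 12825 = 3.38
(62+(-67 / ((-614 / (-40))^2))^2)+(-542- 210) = -6128464820690 / 8882874001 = -689.92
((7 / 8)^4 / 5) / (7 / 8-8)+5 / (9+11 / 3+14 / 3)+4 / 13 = 1099667 / 1896960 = 0.58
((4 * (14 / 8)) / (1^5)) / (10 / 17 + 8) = 119 / 146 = 0.82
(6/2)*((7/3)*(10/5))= 14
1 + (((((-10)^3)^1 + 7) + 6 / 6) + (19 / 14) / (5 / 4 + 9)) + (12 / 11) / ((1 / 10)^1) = -979.96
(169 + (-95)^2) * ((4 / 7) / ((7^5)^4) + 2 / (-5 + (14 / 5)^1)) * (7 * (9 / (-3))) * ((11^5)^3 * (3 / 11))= 15955512414556527318556387781438417676 / 79792266297612001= 199963143734320015244.77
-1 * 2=-2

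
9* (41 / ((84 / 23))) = 2829 / 28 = 101.04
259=259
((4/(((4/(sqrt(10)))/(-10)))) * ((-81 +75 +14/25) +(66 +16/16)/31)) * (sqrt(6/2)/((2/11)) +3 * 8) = 27951 * sqrt(30)/155 +121968 * sqrt(10)/155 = 3476.07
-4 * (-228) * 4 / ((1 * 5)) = 3648 / 5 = 729.60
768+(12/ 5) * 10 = 792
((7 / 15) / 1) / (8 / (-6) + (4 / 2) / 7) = -49 / 110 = -0.45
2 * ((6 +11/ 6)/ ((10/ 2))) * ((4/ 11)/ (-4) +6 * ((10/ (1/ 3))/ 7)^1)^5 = 1405184285062871371/ 40601762355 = 34608948.07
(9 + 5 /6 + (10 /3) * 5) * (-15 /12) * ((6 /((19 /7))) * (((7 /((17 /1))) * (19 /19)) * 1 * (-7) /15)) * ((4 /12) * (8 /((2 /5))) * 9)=272685 /323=844.23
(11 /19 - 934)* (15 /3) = -88675 /19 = -4667.11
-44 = -44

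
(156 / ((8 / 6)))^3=1601613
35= 35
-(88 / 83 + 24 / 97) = -10528 / 8051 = -1.31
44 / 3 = 14.67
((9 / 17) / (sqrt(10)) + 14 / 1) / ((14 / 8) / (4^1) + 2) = 5.81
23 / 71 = 0.32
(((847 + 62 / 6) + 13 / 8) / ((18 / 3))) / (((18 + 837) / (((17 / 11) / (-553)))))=-527 / 1126224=-0.00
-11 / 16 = -0.69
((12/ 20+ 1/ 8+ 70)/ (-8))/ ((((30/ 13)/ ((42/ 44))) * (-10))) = 257439/ 704000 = 0.37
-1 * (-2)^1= 2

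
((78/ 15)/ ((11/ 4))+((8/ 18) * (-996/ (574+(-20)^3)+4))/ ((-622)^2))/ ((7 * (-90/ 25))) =-168070956289/ 2239863080301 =-0.08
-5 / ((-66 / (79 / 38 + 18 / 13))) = 8555 / 32604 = 0.26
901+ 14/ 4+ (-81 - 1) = 1645/ 2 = 822.50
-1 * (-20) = 20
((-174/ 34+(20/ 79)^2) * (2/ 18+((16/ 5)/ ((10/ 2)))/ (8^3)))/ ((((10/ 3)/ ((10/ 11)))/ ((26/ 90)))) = -5638868339/ 126043236000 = -0.04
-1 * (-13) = 13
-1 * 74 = -74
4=4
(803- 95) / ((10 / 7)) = 2478 / 5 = 495.60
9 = 9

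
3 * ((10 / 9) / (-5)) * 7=-14 / 3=-4.67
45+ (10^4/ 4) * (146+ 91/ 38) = 7049605/ 19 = 371031.84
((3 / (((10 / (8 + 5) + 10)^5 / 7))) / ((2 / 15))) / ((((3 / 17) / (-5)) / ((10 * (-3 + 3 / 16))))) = 170423487 / 196689920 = 0.87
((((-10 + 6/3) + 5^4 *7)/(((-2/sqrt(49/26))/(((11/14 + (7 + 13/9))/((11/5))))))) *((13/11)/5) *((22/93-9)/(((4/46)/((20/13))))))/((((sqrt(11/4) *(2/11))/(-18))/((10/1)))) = -216369317375 *sqrt(286)/13299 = -275143783.82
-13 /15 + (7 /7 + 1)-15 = -208 /15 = -13.87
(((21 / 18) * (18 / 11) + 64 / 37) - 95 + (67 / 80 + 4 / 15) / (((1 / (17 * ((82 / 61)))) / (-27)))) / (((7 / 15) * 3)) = -767303375 / 1390312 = -551.89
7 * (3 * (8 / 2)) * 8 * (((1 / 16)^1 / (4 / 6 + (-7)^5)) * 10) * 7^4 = -3025260 / 50419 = -60.00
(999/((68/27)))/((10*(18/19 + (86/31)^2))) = 492500007/107318960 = 4.59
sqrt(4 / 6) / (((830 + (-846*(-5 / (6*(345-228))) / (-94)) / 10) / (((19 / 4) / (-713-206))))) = -247*sqrt(6) / 118991201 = -0.00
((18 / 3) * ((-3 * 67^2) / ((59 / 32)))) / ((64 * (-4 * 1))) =40401 / 236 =171.19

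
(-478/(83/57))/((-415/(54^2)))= 79449336/34445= 2306.56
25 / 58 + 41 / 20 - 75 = -42061 / 580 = -72.52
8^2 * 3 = 192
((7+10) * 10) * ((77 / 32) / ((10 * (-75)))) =-1309 / 2400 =-0.55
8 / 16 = 1 / 2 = 0.50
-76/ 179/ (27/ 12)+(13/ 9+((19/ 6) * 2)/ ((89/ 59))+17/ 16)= 14949827/ 2294064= 6.52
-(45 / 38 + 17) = -691 / 38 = -18.18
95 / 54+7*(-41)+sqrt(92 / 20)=-15403 / 54+sqrt(115) / 5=-283.10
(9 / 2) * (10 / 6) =7.50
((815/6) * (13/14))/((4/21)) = 10595/16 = 662.19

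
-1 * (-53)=53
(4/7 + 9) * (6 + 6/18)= 1273/21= 60.62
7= 7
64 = 64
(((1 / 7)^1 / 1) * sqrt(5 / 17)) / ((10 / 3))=3 * sqrt(85) / 1190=0.02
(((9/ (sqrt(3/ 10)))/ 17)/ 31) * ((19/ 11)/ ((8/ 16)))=114 * sqrt(30)/ 5797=0.11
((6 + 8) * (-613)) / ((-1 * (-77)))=-1226 / 11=-111.45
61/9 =6.78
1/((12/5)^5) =3125/248832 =0.01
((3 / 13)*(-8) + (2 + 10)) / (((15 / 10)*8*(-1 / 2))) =-22 / 13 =-1.69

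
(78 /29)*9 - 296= -7882 /29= -271.79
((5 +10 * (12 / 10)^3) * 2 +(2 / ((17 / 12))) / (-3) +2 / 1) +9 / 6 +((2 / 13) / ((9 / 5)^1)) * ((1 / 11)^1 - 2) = 17293979 / 364650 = 47.43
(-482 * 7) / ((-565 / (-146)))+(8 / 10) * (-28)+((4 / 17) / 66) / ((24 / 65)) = -680274719 / 760716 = -894.26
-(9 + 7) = -16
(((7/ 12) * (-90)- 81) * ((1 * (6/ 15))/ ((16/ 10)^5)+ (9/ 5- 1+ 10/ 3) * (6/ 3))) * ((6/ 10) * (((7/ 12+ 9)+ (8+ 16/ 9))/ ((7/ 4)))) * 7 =-126608794703/ 2457600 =-51517.25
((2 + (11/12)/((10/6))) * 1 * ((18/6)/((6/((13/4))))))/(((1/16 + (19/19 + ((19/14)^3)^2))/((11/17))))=3058874/8340305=0.37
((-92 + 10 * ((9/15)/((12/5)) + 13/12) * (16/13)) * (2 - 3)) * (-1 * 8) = -23584/39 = -604.72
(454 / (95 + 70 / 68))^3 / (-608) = -114935537558 / 661307057875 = -0.17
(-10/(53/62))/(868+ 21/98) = -1736/128843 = -0.01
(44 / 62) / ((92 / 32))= 176 / 713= 0.25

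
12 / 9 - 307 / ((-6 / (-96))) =-14732 / 3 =-4910.67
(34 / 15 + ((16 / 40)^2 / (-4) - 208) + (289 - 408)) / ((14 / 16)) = -194864 / 525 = -371.17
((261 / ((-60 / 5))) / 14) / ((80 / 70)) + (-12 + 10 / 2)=-535 / 64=-8.36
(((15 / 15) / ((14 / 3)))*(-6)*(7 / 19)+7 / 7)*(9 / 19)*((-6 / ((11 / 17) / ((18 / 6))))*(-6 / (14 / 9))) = 743580 / 27797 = 26.75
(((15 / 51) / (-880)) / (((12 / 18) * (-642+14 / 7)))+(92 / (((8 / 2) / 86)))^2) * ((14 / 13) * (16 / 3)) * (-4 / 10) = -104887123066901 / 11668800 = -8988681.19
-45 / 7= -6.43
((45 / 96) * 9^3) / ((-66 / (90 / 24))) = -54675 / 2816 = -19.42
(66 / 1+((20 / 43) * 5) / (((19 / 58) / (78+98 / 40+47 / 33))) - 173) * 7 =3319.66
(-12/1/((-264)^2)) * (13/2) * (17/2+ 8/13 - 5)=-107/23232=-0.00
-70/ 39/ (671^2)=-70/ 17559399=-0.00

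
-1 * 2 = -2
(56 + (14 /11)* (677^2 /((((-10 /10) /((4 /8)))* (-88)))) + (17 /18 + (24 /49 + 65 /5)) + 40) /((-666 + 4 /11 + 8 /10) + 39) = -7310023375 /1335810168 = -5.47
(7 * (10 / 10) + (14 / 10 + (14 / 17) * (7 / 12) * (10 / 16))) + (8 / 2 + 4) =68137 / 4080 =16.70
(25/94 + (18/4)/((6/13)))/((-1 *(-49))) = 269/1316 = 0.20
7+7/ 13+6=176/ 13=13.54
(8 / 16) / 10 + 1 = 21 / 20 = 1.05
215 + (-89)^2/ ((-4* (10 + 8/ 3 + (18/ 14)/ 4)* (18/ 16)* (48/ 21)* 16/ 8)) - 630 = -5821309/ 13092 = -444.65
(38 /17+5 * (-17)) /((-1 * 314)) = 1407 /5338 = 0.26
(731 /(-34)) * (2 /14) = -43 /14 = -3.07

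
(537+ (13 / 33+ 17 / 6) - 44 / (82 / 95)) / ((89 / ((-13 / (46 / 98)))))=-281111285 / 1846394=-152.25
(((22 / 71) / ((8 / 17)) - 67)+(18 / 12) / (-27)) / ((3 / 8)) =-339422 / 1917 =-177.06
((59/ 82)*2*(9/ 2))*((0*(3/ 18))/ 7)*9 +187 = 187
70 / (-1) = -70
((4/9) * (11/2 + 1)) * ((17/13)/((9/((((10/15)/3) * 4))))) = 272/729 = 0.37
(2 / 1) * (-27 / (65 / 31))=-1674 / 65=-25.75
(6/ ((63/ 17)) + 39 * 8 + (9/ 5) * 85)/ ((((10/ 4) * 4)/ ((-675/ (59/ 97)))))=-42772635/ 826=-51782.85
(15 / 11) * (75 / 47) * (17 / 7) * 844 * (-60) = -968490000 / 3619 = -267612.60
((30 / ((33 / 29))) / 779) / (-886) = -145 / 3796067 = -0.00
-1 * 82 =-82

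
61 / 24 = 2.54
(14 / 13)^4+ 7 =238343 / 28561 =8.35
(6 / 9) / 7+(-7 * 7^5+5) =-2470522 / 21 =-117643.90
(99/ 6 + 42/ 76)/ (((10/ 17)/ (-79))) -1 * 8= -218326/ 95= -2298.17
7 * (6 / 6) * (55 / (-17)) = -385 / 17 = -22.65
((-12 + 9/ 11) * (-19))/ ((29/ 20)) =46740/ 319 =146.52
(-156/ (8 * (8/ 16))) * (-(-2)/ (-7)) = 78/ 7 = 11.14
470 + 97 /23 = 10907 /23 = 474.22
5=5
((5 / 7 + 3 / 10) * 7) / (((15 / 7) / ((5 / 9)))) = 497 / 270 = 1.84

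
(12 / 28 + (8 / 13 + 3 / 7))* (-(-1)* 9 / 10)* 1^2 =603 / 455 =1.33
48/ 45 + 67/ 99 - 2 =-127/ 495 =-0.26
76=76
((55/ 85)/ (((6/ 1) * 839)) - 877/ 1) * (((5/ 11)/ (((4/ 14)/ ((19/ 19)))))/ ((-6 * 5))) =525363265/ 11296296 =46.51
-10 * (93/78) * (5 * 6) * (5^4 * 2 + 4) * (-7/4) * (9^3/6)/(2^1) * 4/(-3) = -826558425/13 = -63581417.31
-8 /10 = -4 /5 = -0.80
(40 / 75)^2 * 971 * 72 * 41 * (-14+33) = 387281408 / 25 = 15491256.32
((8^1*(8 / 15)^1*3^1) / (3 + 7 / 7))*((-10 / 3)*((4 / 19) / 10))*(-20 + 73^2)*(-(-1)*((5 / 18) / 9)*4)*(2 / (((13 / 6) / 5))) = -13591040 / 20007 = -679.31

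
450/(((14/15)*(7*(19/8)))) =27000/931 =29.00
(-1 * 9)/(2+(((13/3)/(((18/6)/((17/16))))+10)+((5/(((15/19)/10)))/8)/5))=-1296/2177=-0.60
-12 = -12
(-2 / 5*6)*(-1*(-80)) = -192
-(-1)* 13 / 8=13 / 8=1.62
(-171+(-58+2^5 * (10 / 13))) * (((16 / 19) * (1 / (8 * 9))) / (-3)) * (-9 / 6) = -2657 / 2223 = -1.20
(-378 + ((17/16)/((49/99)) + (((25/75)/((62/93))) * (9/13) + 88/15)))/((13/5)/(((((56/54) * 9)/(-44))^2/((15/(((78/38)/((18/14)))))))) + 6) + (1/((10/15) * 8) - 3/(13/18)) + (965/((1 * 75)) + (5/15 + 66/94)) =12786219403/1380446964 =9.26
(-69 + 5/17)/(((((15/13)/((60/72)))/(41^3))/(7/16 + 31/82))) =-853468915/306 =-2789114.10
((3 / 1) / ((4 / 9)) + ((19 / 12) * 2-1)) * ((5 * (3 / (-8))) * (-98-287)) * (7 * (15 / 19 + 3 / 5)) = 9516045 / 152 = 62605.56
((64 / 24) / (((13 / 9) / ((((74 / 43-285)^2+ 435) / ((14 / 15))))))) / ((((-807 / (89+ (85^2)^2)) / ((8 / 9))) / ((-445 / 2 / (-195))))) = -10470169850.14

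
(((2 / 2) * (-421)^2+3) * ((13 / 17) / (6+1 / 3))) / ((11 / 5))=34562580 / 3553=9727.72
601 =601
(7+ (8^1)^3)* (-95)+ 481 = -48824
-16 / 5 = -3.20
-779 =-779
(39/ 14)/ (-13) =-3/ 14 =-0.21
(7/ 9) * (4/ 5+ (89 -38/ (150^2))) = 7071617/ 101250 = 69.84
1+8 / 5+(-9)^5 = -295232 / 5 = -59046.40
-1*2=-2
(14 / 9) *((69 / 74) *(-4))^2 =29624 / 1369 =21.64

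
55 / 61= 0.90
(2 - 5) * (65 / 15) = -13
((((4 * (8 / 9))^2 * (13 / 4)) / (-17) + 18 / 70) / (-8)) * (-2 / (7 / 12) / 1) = -104087 / 112455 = -0.93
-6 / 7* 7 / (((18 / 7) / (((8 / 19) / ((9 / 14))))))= -784 / 513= -1.53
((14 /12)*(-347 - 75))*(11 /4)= -16247 /12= -1353.92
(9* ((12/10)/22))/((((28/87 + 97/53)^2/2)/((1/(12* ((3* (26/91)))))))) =446487741/21662504380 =0.02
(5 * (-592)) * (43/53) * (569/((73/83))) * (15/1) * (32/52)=-721326307200/50297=-14341338.59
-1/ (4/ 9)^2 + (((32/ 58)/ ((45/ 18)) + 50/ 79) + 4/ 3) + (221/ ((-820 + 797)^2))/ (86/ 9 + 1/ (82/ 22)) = -20600826917/ 7271634000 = -2.83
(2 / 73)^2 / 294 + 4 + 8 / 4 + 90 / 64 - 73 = -1644278873 / 25067616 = -65.59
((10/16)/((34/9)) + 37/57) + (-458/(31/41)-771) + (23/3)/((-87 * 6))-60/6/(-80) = -1375.82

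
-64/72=-8/9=-0.89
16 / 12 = 4 / 3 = 1.33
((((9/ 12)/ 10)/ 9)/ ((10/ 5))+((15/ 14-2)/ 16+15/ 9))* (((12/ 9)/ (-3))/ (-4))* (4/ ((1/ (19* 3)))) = 102961/ 2520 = 40.86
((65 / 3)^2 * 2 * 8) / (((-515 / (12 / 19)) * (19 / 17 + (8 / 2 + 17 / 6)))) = -1838720 / 1587127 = -1.16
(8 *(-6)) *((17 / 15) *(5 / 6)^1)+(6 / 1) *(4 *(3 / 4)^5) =-15221 / 384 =-39.64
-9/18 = -1/2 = -0.50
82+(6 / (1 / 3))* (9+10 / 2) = 334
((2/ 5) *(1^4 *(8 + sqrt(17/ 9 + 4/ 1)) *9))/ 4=3 *sqrt(53)/ 10 + 36/ 5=9.38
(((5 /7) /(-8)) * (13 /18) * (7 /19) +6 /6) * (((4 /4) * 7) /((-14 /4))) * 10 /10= -2671 /1368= -1.95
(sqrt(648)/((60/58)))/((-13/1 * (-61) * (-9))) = -29 * sqrt(2)/11895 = -0.00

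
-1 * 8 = -8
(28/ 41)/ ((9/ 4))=112/ 369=0.30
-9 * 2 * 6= -108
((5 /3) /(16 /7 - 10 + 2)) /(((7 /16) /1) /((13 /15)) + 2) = -182 /1563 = -0.12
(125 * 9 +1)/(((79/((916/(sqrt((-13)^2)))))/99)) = 102110184/1027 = 99425.69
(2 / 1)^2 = 4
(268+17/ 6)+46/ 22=18013/ 66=272.92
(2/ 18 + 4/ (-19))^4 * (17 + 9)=2171546/ 855036081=0.00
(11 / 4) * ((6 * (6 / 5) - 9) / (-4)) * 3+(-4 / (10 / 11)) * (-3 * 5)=5577 / 80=69.71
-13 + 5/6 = -73/6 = -12.17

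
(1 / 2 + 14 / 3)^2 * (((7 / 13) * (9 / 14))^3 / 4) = 77841 / 281216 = 0.28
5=5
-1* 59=-59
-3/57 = -1/19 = -0.05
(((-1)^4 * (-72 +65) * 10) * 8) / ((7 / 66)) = -5280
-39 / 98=-0.40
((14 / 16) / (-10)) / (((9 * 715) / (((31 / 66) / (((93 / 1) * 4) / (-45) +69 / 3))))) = -217 / 500591520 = -0.00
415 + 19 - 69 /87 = 12563 /29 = 433.21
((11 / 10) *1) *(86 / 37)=473 / 185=2.56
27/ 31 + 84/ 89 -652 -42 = -1909739/ 2759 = -692.19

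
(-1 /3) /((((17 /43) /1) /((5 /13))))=-0.32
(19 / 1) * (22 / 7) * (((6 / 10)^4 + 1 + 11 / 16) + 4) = 12157739 / 35000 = 347.36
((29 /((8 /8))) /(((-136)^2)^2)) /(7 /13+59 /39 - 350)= -1131 /4642324357120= -0.00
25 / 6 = 4.17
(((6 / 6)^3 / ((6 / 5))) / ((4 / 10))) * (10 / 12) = 125 / 72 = 1.74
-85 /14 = -6.07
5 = 5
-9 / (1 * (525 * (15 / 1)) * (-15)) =1 / 13125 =0.00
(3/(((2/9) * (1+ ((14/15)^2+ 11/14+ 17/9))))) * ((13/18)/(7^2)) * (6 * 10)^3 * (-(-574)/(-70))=-863460000/11137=-77530.75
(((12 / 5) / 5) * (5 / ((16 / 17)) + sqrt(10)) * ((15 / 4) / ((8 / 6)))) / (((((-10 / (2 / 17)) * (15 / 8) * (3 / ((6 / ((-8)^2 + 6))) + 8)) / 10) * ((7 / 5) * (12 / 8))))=-3 / 602 - 24 * sqrt(10) / 25585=-0.01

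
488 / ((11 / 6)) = 2928 / 11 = 266.18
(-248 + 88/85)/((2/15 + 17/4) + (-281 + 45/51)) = 251904/281249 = 0.90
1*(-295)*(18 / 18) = -295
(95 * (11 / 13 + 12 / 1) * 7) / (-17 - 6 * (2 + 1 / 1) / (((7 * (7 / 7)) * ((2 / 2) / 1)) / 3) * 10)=-90.74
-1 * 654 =-654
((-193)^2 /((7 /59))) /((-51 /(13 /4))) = -28569983 /1428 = -20006.99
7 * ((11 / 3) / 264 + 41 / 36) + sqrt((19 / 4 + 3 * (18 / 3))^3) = 581 / 72 + 91 * sqrt(91) / 8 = 116.58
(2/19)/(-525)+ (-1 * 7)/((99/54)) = -418972/109725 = -3.82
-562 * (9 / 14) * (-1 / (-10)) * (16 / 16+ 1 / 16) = -42993 / 1120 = -38.39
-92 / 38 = -46 / 19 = -2.42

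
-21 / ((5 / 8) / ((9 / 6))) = -252 / 5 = -50.40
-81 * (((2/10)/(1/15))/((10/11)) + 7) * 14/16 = -58401/80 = -730.01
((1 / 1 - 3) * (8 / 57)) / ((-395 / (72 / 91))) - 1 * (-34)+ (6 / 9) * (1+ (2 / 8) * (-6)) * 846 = -169372456 / 682955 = -248.00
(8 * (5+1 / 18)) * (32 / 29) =11648 / 261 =44.63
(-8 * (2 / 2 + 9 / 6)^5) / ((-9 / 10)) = 15625 / 18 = 868.06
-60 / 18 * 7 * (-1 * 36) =840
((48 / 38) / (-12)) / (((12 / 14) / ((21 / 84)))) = -7 / 228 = -0.03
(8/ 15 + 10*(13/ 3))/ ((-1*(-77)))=94/ 165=0.57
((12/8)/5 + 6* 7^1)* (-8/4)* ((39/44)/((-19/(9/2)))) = 148473/8360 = 17.76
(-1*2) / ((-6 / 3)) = 1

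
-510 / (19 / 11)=-5610 / 19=-295.26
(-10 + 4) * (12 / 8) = -9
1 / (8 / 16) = 2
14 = 14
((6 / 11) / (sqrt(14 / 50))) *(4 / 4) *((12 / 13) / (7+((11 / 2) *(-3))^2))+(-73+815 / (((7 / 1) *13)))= -5828 / 91+1440 *sqrt(7) / 1118117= -64.04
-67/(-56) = 1.20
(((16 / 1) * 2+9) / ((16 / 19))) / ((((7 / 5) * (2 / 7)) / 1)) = 3895 / 32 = 121.72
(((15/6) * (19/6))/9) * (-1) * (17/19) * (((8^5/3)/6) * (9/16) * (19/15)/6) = -41344/243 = -170.14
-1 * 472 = -472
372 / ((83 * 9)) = 124 / 249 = 0.50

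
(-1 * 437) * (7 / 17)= -3059 / 17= -179.94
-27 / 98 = -0.28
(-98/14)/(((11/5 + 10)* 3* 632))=-35/115656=-0.00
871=871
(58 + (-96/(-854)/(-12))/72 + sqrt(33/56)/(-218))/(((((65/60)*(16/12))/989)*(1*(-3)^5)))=-440883343/2697786 + 989*sqrt(462)/2142504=-163.41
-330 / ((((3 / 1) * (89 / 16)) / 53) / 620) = -57833600 / 89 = -649815.73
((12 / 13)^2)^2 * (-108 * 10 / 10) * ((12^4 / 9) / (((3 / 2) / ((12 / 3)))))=-13759414272 / 28561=-481755.34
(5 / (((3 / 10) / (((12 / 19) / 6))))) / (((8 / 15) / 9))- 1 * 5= 24.61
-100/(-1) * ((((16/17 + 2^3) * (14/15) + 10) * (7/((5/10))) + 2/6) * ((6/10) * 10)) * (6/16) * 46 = 45248130/17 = 2661654.71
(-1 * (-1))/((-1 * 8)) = -1/8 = -0.12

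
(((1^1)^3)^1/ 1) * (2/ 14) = 1/ 7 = 0.14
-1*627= -627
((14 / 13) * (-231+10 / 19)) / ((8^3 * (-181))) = 30653 / 11444992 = 0.00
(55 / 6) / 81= 55 / 486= 0.11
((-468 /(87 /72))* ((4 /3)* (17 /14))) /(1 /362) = -46081152 /203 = -227000.75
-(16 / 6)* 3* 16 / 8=-16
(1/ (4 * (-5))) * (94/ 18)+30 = 5353/ 180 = 29.74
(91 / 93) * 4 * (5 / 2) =910 / 93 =9.78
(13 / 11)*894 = 11622 / 11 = 1056.55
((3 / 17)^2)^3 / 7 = 729 / 168962983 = 0.00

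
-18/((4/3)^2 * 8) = -81/64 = -1.27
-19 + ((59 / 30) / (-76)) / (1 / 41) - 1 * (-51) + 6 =84221 / 2280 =36.94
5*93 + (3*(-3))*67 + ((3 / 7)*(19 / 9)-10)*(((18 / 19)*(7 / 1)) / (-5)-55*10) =9728506 / 1995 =4876.44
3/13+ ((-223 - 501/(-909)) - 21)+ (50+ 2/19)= -14452756/74841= -193.11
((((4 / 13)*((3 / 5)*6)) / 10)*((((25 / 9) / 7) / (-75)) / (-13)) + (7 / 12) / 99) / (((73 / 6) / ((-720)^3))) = -173028648960 / 949949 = -182145.20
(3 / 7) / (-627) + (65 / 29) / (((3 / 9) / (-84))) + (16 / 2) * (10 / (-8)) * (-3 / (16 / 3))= -189802537 / 339416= -559.20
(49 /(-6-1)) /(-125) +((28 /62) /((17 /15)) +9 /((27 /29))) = 2000192 /197625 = 10.12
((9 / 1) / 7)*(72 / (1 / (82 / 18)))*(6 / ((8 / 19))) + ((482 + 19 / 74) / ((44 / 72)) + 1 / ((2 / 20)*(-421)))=6798.55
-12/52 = -3/13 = -0.23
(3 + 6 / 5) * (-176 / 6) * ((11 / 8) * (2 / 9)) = -1694 / 45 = -37.64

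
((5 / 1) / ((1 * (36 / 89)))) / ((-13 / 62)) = -13795 / 234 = -58.95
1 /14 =0.07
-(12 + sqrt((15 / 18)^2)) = -77 / 6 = -12.83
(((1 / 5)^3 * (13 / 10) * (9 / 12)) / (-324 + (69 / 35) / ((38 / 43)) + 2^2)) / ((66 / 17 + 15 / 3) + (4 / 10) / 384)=-0.00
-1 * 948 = -948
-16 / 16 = -1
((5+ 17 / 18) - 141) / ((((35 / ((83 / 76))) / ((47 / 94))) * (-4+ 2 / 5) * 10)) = 201773 / 3447360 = 0.06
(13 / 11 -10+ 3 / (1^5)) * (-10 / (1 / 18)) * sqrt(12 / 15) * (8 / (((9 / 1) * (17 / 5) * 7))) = 20480 * sqrt(5) / 1309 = 34.98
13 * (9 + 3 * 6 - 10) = 221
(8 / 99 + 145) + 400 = 53963 / 99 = 545.08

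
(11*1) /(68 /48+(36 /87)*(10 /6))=3828 /733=5.22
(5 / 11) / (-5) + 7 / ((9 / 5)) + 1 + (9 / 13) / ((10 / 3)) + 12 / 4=103033 / 12870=8.01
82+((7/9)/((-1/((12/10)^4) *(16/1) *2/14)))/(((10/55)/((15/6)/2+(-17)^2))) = -5222011/5000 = -1044.40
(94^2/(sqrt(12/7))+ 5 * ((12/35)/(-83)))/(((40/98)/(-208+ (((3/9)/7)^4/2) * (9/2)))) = 17978687/1708140 -39714919583 * sqrt(21)/52920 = -3439079.14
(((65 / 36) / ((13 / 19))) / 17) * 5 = 0.78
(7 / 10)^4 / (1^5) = 2401 / 10000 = 0.24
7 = 7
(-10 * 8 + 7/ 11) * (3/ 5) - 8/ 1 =-3059/ 55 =-55.62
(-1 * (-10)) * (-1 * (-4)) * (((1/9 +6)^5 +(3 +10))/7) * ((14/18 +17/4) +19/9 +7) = 2565624741080/3720087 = 689667.94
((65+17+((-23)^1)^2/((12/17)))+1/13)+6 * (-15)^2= 340313/156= 2181.49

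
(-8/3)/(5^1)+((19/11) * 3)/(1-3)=-1031/330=-3.12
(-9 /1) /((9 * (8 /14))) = -7 /4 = -1.75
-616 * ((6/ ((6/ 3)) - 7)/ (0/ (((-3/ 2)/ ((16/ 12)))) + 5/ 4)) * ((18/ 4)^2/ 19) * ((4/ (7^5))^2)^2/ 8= 912384/ 1082895042610448585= 0.00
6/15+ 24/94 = 154/235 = 0.66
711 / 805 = 0.88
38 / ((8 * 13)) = 19 / 52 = 0.37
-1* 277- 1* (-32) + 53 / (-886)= -217123 / 886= -245.06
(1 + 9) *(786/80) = 393/4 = 98.25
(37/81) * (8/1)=296/81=3.65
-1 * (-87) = 87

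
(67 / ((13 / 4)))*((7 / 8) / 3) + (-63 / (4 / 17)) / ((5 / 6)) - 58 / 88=-2710819 / 8580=-315.95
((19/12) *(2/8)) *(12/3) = 19/12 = 1.58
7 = 7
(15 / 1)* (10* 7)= 1050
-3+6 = 3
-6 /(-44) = 3 /22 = 0.14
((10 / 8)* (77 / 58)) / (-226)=-385 / 52432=-0.01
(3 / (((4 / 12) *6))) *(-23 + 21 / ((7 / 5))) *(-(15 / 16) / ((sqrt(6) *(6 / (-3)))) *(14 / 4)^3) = -5145 *sqrt(6) / 128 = -98.46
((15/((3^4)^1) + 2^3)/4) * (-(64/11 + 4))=-221/11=-20.09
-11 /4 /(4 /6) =-4.12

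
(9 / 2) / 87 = 3 / 58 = 0.05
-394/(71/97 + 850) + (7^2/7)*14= 8048840/82521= 97.54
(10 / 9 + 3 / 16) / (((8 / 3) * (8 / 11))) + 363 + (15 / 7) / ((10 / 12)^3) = 197499431 / 537600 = 367.37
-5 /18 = -0.28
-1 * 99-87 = -186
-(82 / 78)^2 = -1681 / 1521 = -1.11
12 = 12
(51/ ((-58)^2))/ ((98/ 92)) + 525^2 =22716462423/ 82418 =275625.01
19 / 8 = 2.38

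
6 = 6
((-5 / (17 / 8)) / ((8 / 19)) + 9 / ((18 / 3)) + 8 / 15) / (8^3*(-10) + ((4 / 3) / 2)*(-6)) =259 / 373320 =0.00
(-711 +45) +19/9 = -5975/9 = -663.89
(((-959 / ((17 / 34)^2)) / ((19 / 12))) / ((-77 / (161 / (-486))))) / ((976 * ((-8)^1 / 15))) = 110285 / 5507568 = 0.02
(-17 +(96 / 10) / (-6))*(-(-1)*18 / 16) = -837 / 40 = -20.92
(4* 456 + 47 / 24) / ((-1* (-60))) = 43823 / 1440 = 30.43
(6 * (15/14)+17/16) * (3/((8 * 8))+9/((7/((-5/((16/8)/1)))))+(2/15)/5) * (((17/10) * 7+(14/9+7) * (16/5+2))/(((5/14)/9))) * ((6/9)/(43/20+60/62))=-79596409069/11134080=-7148.90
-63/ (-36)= 7/ 4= 1.75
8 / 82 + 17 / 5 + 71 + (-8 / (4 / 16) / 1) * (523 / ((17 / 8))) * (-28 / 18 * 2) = 770853736 / 31365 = 24576.88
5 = 5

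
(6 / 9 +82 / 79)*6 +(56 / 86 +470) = 480.88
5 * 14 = 70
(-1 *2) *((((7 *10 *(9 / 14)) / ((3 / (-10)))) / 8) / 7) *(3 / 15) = 15 / 14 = 1.07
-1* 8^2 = -64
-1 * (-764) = 764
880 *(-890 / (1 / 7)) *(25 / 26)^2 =-856625000 / 169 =-5068786.98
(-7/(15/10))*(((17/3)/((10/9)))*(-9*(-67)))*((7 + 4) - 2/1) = -645813/5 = -129162.60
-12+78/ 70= -381/ 35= -10.89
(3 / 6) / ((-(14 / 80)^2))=-16.33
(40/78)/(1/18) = 9.23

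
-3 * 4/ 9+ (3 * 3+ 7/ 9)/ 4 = 1.11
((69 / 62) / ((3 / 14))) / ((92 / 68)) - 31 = -842 / 31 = -27.16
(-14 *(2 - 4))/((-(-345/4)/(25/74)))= 280/2553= 0.11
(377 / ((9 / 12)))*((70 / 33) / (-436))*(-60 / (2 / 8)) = 2111200 / 3597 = 586.93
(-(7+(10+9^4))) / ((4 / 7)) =-11511.50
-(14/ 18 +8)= -8.78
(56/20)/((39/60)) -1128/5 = -14384/65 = -221.29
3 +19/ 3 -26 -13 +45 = 46/ 3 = 15.33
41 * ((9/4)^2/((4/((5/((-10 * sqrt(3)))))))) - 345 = -345 - 1107 * sqrt(3)/128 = -359.98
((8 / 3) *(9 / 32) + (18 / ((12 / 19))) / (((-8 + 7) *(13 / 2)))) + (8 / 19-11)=-14.21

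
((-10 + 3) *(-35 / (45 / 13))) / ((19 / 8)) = 5096 / 171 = 29.80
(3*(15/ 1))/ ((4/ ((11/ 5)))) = 99/ 4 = 24.75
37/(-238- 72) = -37/310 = -0.12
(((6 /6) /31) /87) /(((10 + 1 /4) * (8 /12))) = 2 /36859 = 0.00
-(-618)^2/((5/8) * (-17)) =3055392/85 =35945.79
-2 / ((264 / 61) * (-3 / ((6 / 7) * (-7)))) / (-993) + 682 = 44696977 / 65538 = 682.00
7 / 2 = 3.50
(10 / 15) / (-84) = -1 / 126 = -0.01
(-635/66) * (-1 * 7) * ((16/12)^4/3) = 568960/8019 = 70.95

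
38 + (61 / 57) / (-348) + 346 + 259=12754487 / 19836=643.00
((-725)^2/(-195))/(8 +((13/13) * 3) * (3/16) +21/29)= -48778000/168051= -290.26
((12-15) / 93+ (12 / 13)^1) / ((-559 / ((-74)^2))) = -1965884 / 225277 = -8.73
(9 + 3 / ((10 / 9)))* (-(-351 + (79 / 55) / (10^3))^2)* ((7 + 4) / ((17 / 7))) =-305224899374501379 / 46750000000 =-6528874.85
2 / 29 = 0.07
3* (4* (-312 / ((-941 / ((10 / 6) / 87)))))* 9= 18720 / 27289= 0.69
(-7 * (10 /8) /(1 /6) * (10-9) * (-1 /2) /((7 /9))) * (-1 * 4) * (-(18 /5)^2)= 8748 /5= 1749.60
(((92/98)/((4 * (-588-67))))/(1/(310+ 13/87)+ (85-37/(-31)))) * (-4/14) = 19238879/16198632498545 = 0.00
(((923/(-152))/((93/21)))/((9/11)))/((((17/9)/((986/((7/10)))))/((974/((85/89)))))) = -12761782891/10013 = -1274521.41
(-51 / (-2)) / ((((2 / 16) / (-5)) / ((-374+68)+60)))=250920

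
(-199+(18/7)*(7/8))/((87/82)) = -32267/174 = -185.44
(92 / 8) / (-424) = -23 / 848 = -0.03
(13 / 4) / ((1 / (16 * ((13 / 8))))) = 169 / 2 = 84.50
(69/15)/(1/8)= 184/5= 36.80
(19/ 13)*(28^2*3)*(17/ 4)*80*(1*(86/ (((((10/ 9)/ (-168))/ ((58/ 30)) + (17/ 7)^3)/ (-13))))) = -467910623255040/ 5127947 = -91247164.46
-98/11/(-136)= 49/748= 0.07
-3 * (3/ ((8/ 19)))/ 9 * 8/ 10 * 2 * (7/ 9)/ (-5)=133/ 225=0.59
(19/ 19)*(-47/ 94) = -1/ 2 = -0.50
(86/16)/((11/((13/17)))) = 559/1496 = 0.37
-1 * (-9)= 9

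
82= 82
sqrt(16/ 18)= 2 *sqrt(2)/ 3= 0.94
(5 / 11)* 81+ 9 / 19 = 7794 / 209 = 37.29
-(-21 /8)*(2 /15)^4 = 0.00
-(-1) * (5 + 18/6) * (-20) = -160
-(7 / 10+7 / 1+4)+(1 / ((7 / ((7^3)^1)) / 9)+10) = 4393 / 10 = 439.30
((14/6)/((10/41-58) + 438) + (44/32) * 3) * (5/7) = 772853/261912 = 2.95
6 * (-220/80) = -33/2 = -16.50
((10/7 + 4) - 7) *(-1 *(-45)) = -495/7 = -70.71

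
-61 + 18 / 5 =-287 / 5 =-57.40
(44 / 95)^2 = 1936 / 9025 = 0.21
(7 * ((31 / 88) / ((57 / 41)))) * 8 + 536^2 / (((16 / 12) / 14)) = 1891422113 / 627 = 3016622.19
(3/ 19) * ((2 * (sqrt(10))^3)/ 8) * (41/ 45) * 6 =41 * sqrt(10)/ 19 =6.82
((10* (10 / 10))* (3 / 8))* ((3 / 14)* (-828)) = -9315 / 14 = -665.36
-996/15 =-332/5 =-66.40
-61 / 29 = -2.10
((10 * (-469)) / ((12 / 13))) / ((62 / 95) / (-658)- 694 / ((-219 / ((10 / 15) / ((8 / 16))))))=-208665099825 / 173487026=-1202.77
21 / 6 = 7 / 2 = 3.50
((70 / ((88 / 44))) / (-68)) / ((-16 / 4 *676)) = 0.00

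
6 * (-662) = -3972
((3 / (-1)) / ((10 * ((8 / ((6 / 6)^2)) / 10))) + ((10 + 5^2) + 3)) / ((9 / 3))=301 / 24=12.54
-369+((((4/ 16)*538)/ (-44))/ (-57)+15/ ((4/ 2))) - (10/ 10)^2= -1818031/ 5016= -362.45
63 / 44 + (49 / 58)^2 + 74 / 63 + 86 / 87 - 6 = -1.69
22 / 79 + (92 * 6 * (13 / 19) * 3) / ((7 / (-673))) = -1144576250 / 10507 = -108934.64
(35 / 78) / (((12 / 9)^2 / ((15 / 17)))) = 0.22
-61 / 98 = -0.62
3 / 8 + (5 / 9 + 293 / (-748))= 7255 / 13464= 0.54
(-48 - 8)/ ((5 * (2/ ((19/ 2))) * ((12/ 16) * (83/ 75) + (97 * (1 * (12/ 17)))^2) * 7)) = -219640/ 135513587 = -0.00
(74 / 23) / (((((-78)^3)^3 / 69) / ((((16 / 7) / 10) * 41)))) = -1517 / 77925254832603360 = -0.00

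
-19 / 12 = -1.58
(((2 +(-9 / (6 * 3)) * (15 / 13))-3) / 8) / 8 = -41 / 1664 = -0.02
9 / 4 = 2.25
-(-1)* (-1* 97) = -97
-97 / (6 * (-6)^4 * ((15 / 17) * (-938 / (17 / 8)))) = 0.00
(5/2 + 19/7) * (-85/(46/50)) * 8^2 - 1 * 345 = -5019545/161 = -31177.30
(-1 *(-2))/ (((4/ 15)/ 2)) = 15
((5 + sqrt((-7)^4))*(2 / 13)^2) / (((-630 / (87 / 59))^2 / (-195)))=-15138 / 11086985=-0.00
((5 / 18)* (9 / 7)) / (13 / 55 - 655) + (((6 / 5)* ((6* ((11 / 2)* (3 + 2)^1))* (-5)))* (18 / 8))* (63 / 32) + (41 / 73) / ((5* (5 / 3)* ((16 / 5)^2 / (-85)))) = -5165493904735 / 1177736448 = -4385.95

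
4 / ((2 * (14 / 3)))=3 / 7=0.43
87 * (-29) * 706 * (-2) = 3562476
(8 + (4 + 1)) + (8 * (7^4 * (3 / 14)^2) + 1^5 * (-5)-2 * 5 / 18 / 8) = 64075 / 72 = 889.93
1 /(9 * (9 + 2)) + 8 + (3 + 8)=19.01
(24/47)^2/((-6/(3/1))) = -288/2209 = -0.13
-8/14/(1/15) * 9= -540/7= -77.14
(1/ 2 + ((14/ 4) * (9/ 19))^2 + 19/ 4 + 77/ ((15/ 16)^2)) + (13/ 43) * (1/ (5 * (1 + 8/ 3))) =95.62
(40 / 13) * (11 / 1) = 440 / 13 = 33.85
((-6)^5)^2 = 60466176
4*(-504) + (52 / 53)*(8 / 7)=-747520 / 371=-2014.88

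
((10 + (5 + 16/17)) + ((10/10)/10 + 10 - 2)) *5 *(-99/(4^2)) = -404613/544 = -743.77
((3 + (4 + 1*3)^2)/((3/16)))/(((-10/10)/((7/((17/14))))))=-81536/51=-1598.75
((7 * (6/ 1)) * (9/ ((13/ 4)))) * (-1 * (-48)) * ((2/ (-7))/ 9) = -2304/ 13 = -177.23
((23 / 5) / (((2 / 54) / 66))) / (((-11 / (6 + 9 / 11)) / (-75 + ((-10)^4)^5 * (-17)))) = 95013000000000000004191750 / 11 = 8637545454545454545835614.00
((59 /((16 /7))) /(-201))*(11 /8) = -4543 /25728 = -0.18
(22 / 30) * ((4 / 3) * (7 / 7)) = 44 / 45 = 0.98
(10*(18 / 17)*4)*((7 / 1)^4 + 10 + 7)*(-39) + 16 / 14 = -475281944 / 119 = -3993965.92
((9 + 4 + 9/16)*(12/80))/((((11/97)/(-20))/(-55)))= 315735/16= 19733.44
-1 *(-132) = 132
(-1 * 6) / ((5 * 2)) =-3 / 5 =-0.60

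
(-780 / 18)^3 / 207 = -2197000 / 5589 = -393.09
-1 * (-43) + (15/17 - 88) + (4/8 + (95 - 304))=-8589/34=-252.62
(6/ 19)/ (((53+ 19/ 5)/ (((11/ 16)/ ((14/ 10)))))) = 825/ 302176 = 0.00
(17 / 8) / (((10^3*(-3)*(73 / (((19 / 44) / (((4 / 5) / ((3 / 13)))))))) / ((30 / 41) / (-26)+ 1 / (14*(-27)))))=2003569 / 53841589401600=0.00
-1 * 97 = -97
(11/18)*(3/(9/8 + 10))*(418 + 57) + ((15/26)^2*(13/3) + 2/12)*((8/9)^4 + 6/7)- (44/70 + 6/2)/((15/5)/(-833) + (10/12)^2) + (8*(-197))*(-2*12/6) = 210683226712484633/33025511863890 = 6379.41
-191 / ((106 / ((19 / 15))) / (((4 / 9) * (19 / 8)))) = -68951 / 28620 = -2.41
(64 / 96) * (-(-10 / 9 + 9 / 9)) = 2 / 27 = 0.07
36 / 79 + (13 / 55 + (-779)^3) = -2054008105948 / 4345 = -472729138.31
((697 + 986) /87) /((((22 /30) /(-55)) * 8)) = -42075 /232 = -181.36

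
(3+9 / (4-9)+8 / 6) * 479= 18202 / 15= 1213.47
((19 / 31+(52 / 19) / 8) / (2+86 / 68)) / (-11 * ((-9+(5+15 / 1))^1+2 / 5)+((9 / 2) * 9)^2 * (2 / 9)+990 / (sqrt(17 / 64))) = -287916250 / 14953516414471+561000000 * sqrt(17) / 14953516414471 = 0.00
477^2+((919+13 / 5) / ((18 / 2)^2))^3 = 20867797853 / 91125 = 229001.90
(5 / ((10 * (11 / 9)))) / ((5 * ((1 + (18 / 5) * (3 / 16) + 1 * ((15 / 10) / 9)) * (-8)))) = -27 / 4862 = -0.01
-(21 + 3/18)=-21.17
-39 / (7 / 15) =-585 / 7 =-83.57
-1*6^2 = -36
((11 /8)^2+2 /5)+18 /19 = 19687 /6080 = 3.24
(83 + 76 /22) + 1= 962 /11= 87.45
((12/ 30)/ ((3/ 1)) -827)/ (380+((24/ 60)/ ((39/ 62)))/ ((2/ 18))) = -161239/ 75216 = -2.14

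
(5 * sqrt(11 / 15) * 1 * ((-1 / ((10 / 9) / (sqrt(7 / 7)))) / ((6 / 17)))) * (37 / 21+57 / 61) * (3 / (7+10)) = -1727 * sqrt(165) / 4270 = -5.20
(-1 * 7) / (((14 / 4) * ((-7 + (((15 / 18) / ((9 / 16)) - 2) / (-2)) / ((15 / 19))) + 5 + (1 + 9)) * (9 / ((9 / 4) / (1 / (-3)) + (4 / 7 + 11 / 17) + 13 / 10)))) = 90639 / 802774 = 0.11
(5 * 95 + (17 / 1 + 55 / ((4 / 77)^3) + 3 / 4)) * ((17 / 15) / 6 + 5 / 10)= 270613.33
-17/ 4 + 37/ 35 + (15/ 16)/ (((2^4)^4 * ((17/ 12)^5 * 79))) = -12835688894121/ 4020126315520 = -3.19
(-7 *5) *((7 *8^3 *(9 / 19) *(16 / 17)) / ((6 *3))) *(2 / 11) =-2007040 / 3553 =-564.89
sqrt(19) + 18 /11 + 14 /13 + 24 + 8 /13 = sqrt(19) + 3908 /143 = 31.69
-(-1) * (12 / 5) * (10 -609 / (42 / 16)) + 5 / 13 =-34607 / 65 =-532.42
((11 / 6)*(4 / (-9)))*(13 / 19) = -0.56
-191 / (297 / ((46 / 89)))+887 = 23437285 / 26433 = 886.67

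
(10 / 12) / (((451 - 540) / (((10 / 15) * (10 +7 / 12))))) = -635 / 9612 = -0.07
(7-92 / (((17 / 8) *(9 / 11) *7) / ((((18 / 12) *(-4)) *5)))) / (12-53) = -83459 / 14637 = -5.70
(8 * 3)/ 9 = 8/ 3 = 2.67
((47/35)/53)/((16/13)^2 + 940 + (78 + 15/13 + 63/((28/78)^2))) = 31772/1892959925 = 0.00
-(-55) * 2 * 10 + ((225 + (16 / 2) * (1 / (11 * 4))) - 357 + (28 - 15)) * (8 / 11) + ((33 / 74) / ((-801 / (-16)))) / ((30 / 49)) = 18174262016 / 17930385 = 1013.60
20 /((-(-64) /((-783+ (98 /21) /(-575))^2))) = 1824360774721 /9522000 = 191594.28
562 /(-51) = -562 /51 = -11.02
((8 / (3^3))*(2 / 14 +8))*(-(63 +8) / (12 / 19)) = -51262 / 189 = -271.23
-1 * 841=-841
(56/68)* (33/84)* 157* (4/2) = 1727/17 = 101.59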